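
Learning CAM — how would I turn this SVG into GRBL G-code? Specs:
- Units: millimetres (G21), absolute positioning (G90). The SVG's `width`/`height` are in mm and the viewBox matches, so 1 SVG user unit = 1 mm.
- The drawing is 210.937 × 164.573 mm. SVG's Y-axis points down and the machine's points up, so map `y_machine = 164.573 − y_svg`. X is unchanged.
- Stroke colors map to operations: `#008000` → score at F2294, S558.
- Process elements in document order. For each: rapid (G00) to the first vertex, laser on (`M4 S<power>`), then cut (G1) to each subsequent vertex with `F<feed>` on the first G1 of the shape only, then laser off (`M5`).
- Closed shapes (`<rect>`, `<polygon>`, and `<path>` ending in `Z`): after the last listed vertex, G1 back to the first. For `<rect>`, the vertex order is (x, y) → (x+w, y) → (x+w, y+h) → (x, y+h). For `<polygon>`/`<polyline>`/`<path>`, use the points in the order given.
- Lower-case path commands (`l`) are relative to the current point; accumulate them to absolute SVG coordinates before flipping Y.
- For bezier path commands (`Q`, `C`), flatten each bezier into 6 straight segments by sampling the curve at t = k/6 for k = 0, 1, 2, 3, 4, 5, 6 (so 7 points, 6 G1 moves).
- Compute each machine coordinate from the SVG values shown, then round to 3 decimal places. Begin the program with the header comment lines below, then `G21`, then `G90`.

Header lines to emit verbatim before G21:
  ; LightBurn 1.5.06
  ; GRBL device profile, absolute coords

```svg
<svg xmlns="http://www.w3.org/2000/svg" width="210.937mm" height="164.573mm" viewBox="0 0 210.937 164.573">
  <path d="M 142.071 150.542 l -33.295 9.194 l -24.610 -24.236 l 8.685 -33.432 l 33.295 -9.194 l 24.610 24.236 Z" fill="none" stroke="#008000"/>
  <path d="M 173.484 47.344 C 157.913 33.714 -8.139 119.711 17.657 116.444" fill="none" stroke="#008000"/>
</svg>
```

viewBox `0 0 210.937 164.573` with mm width/height → 1 unit = 1 mm. Flip: y_m = 164.573 − y_svg.

**Shape 1** — `<path>` regular polygon, stroke `#008000` → score (S558, F2294). Machine vertices: (142.071,14.031) → (108.776,4.837) → (84.166,29.073) → (92.851,62.505) → (126.146,71.699) → (150.756,47.463) → (142.071,14.031). Closed: final G1 returns to the first vertex.

**Shape 2** — `<path>` cubic bezier, stroke `#008000` → score (S558, F2294). Control points (SVG): P0=(173.484,47.344), P1=(157.913,33.714), P2=(-8.139,119.711), P3=(17.657,116.444); sampled at t=k/6. Machine vertices: (173.484,117.229) → (154.743,116.616) → (120.432,104.646) → (80.058,86.565) → (43.131,67.621) → (19.161,53.060) → (17.657,48.129). Open path.

; LightBurn 1.5.06
; GRBL device profile, absolute coords
G21
G90
G00 X142.071 Y14.031
M4 S558
G1 X108.776 Y4.837 F2294
G1 X84.166 Y29.073
G1 X92.851 Y62.505
G1 X126.146 Y71.699
G1 X150.756 Y47.463
G1 X142.071 Y14.031
M5
G00 X173.484 Y117.229
M4 S558
G1 X154.743 Y116.616 F2294
G1 X120.432 Y104.646
G1 X80.058 Y86.565
G1 X43.131 Y67.621
G1 X19.161 Y53.060
G1 X17.657 Y48.129
M5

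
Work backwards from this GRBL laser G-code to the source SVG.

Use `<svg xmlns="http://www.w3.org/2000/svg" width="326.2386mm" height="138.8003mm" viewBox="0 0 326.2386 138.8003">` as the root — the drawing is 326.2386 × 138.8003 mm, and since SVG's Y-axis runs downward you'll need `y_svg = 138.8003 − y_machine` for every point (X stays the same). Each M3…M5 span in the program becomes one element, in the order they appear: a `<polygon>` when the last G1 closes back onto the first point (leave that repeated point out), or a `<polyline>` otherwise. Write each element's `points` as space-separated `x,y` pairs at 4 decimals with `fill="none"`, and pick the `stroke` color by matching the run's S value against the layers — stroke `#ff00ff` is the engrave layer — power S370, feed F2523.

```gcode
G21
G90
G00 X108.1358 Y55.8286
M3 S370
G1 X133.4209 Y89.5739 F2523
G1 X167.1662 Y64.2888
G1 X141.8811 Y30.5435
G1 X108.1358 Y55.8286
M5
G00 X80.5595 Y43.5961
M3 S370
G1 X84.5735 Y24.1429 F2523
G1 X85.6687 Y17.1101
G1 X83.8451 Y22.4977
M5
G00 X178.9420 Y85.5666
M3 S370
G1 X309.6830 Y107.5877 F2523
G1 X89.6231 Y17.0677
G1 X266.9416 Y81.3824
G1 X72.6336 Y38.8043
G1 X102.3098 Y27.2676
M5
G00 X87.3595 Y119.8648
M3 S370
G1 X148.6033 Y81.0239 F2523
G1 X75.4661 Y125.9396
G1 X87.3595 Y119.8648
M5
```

<svg xmlns="http://www.w3.org/2000/svg" width="326.2386mm" height="138.8003mm" viewBox="0 0 326.2386 138.8003">
  <polygon points="108.1358,82.9717 133.4209,49.2264 167.1662,74.5115 141.8811,108.2568" fill="none" stroke="#ff00ff"/>
  <polyline points="80.5595,95.2042 84.5735,114.6574 85.6687,121.6902 83.8451,116.3026" fill="none" stroke="#ff00ff"/>
  <polyline points="178.9420,53.2337 309.6830,31.2126 89.6231,121.7326 266.9416,57.4179 72.6336,99.9960 102.3098,111.5327" fill="none" stroke="#ff00ff"/>
  <polygon points="87.3595,18.9355 148.6033,57.7764 75.4661,12.8607" fill="none" stroke="#ff00ff"/>
</svg>

Each laser-on run becomes one SVG element. Flip Y back into SVG space with y_svg = 138.8003 − y_machine. Every run uses S370, so all elements get stroke `#ff00ff` (engrave).

Run 1: The run returns to its start, so emit a `<polygon>` with points (Y-flipped): 108.1358,82.9717 133.4209,49.2264 167.1662,74.5115 141.8811,108.2568.

Run 2: The run is open, so emit a `<polyline>` with points (Y-flipped): 80.5595,95.2042 84.5735,114.6574 85.6687,121.6902 83.8451,116.3026.

Run 3: The run is open, so emit a `<polyline>` with points (Y-flipped): 178.9420,53.2337 309.6830,31.2126 89.6231,121.7326 266.9416,57.4179 72.6336,99.9960 102.3098,111.5327.

Run 4: The run returns to its start, so emit a `<polygon>` with points (Y-flipped): 87.3595,18.9355 148.6033,57.7764 75.4661,12.8607.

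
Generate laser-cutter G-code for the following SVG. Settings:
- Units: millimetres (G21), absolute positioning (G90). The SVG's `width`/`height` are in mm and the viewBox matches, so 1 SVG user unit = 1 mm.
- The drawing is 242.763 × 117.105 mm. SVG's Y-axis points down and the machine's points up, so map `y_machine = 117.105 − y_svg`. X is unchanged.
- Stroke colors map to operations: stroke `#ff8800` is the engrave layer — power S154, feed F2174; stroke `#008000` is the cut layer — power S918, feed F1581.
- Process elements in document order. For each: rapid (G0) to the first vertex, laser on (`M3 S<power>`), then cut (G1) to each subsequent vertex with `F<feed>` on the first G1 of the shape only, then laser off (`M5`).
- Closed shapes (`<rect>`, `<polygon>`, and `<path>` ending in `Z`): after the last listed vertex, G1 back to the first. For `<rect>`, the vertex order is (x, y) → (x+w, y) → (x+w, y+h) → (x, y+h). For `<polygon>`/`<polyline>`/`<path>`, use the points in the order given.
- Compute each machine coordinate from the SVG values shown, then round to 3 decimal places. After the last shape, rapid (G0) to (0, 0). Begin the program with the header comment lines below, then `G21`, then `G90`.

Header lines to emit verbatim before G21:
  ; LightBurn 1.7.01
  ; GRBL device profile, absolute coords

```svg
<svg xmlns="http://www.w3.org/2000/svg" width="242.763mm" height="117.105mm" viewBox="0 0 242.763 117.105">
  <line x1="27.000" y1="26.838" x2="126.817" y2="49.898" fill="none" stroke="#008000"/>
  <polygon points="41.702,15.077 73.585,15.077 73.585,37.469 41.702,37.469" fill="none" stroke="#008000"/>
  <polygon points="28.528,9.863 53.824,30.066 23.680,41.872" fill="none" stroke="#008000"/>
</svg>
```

; LightBurn 1.7.01
; GRBL device profile, absolute coords
G21
G90
G0 X27.000 Y90.267
M3 S918
G1 X126.817 Y67.207 F1581
M5
G0 X41.702 Y102.028
M3 S918
G1 X73.585 Y102.028 F1581
G1 X73.585 Y79.636
G1 X41.702 Y79.636
G1 X41.702 Y102.028
M5
G0 X28.528 Y107.242
M3 S918
G1 X53.824 Y87.039 F1581
G1 X23.680 Y75.233
G1 X28.528 Y107.242
M5
G0 X0.000 Y0.000

viewBox `0 0 242.763 117.105` with mm width/height → 1 unit = 1 mm. Flip: y_m = 117.105 − y_svg.

**Shape 1** — `<line>` line segment, stroke `#008000` → cut (S918, F1581). Machine vertices: (27.000,90.267) → (126.817,67.207). Open path.

**Shape 2** — `<polygon>` rectangle, stroke `#008000` → cut (S918, F1581). Machine vertices: (41.702,102.028) → (73.585,102.028) → (73.585,79.636) → (41.702,79.636) → (41.702,102.028). Closed: final G1 returns to the first vertex.

**Shape 3** — `<polygon>` regular polygon, stroke `#008000` → cut (S918, F1581). Machine vertices: (28.528,107.242) → (53.824,87.039) → (23.680,75.233) → (28.528,107.242). Closed: final G1 returns to the first vertex.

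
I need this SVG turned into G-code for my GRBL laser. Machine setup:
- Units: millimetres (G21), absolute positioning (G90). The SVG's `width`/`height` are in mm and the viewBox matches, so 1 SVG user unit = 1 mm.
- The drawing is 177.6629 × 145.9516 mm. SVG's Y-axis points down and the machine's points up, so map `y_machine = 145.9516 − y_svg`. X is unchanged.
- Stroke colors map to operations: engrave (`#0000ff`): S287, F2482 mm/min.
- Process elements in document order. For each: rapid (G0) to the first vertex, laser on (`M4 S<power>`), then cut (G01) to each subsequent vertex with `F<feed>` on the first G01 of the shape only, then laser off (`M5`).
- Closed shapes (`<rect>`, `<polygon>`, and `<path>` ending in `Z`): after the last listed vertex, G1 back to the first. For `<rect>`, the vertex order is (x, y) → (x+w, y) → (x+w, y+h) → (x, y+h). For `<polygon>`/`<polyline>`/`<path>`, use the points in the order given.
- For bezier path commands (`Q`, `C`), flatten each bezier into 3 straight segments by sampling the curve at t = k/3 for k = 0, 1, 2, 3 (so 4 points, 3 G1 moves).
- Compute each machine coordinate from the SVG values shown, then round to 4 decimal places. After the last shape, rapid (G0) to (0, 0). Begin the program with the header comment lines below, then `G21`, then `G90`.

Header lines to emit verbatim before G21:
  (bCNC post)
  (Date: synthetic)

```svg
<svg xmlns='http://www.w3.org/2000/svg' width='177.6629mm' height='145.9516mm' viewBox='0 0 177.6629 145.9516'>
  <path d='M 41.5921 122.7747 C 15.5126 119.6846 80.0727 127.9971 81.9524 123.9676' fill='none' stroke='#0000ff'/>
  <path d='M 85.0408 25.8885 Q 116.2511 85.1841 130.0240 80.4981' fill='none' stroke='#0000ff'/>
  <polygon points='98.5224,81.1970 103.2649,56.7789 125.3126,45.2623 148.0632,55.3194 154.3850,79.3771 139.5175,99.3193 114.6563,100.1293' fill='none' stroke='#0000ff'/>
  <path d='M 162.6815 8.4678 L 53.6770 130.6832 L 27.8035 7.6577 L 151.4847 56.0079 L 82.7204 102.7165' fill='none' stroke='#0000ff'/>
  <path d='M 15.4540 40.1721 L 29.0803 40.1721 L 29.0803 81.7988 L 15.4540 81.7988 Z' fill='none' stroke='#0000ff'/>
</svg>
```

viewBox `0 0 177.6629 145.9516` with mm width/height → 1 unit = 1 mm. Flip: y_m = 145.9516 − y_svg.

**Shape 1** — `<path>` cubic bezier, stroke `#0000ff` → engrave (S287, F2482). Control points (SVG): P0=(41.5921,122.7747), P1=(15.5126,119.6846), P2=(80.0727,127.9971), P3=(81.9524,123.9676); sampled at t=k/3. Machine vertices: (41.5921,23.1769) → (40.0473,23.3456) → (64.8578,21.1891) → (81.9524,21.9840). Open path.

**Shape 2** — `<path>` quadratic bezier, stroke `#0000ff` → engrave (S287, F2482). Control points (SVG): P0=(85.0408,25.8885), P1=(116.2511,85.1841), P2=(130.0240,80.4981); sampled at t=k/3. Machine vertices: (85.0408,120.0631) → (103.9102,87.6418) → (118.9046,69.4386) → (130.0240,65.4535). Open path.

**Shape 3** — `<polygon>` regular polygon, stroke `#0000ff` → engrave (S287, F2482). Machine vertices: (98.5224,64.7546) → (103.2649,89.1727) → (125.3126,100.6893) → (148.0632,90.6322) → (154.3850,66.5745) → (139.5175,46.6323) → (114.6563,45.8223) → (98.5224,64.7546). Closed: final G1 returns to the first vertex.

**Shape 4** — `<path>` open polyline, stroke `#0000ff` → engrave (S287, F2482). Machine vertices: (162.6815,137.4838) → (53.6770,15.2684) → (27.8035,138.2939) → (151.4847,89.9437) → (82.7204,43.2351). Open path.

**Shape 5** — `<path>` rectangle, stroke `#0000ff` → engrave (S287, F2482). Machine vertices: (15.4540,105.7795) → (29.0803,105.7795) → (29.0803,64.1528) → (15.4540,64.1528) → (15.4540,105.7795). Closed: final G1 returns to the first vertex.

(bCNC post)
(Date: synthetic)
G21
G90
G0 X41.5921 Y23.1769
M4 S287
G01 X40.0473 Y23.3456 F2482
G01 X64.8578 Y21.1891
G01 X81.9524 Y21.9840
M5
G0 X85.0408 Y120.0631
M4 S287
G01 X103.9102 Y87.6418 F2482
G01 X118.9046 Y69.4386
G01 X130.0240 Y65.4535
M5
G0 X98.5224 Y64.7546
M4 S287
G01 X103.2649 Y89.1727 F2482
G01 X125.3126 Y100.6893
G01 X148.0632 Y90.6322
G01 X154.3850 Y66.5745
G01 X139.5175 Y46.6323
G01 X114.6563 Y45.8223
G01 X98.5224 Y64.7546
M5
G0 X162.6815 Y137.4838
M4 S287
G01 X53.6770 Y15.2684 F2482
G01 X27.8035 Y138.2939
G01 X151.4847 Y89.9437
G01 X82.7204 Y43.2351
M5
G0 X15.4540 Y105.7795
M4 S287
G01 X29.0803 Y105.7795 F2482
G01 X29.0803 Y64.1528
G01 X15.4540 Y64.1528
G01 X15.4540 Y105.7795
M5
G0 X0.0000 Y0.0000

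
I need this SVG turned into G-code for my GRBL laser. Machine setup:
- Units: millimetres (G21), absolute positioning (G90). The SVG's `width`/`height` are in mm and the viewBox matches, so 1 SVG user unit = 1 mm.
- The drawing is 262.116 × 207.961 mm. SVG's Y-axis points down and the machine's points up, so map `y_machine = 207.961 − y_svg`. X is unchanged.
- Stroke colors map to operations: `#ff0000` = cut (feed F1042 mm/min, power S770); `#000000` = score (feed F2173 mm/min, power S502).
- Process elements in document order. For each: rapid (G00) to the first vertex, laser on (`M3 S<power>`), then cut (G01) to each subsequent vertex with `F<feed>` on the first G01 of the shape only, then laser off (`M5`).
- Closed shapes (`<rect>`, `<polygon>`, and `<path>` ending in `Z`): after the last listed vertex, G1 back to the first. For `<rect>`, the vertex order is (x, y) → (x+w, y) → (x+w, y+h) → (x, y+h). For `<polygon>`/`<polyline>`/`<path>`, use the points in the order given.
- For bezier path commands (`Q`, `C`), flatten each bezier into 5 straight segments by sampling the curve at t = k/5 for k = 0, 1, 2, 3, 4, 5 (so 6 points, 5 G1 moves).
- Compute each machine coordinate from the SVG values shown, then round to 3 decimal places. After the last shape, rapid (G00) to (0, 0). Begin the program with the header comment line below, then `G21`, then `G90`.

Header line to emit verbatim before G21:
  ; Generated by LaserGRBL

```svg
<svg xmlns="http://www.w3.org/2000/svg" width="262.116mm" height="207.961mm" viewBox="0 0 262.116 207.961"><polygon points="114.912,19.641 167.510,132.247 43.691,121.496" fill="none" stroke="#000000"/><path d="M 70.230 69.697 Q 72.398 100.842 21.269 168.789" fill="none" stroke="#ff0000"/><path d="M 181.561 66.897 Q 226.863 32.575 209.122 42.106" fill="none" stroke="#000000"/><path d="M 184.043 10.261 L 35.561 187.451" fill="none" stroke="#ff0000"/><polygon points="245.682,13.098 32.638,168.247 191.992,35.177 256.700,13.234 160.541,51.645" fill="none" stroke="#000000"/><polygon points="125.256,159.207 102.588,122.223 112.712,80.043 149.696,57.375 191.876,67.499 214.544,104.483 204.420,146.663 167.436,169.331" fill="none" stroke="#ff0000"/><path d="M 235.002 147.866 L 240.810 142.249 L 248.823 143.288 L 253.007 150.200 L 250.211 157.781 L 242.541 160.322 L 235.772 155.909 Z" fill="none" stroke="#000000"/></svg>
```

; Generated by LaserGRBL
G21
G90
G00 X114.912 Y188.320
M3 S502
G01 X167.510 Y75.714 F2173
G01 X43.691 Y86.465
G01 X114.912 Y188.320
M5
G00 X70.230 Y138.264
M3 S770
G01 X68.965 Y124.334 F1042
G01 X63.437 Y107.460
G01 X53.645 Y87.641
G01 X39.589 Y64.879
G01 X21.269 Y39.172
M5
G00 X181.561 Y141.064
M3 S502
G01 X197.160 Y153.039 F2173
G01 X207.716 Y161.505
G01 X213.228 Y166.463
G01 X213.697 Y167.913
G01 X209.122 Y165.855
M5
G00 X184.043 Y197.700
M3 S770
G01 X35.561 Y20.510 F1042
M5
G00 X245.682 Y194.863
M3 S502
G01 X32.638 Y39.714 F2173
G01 X191.992 Y172.784
G01 X256.700 Y194.727
G01 X160.541 Y156.316
G01 X245.682 Y194.863
M5
G00 X125.256 Y48.754
M3 S770
G01 X102.588 Y85.738 F1042
G01 X112.712 Y127.918
G01 X149.696 Y150.586
G01 X191.876 Y140.462
G01 X214.544 Y103.478
G01 X204.420 Y61.298
G01 X167.436 Y38.630
G01 X125.256 Y48.754
M5
G00 X235.002 Y60.095
M3 S502
G01 X240.810 Y65.712 F2173
G01 X248.823 Y64.673
G01 X253.007 Y57.761
G01 X250.211 Y50.180
G01 X242.541 Y47.639
G01 X235.772 Y52.052
G01 X235.002 Y60.095
M5
G00 X0.000 Y0.000

viewBox `0 0 262.116 207.961` with mm width/height → 1 unit = 1 mm. Flip: y_m = 207.961 − y_svg.

**Shape 1** — `<polygon>` regular polygon, stroke `#000000` → score (S502, F2173). Machine vertices: (114.912,188.320) → (167.510,75.714) → (43.691,86.465) → (114.912,188.320). Closed: final G1 returns to the first vertex.

**Shape 2** — `<path>` quadratic bezier, stroke `#ff0000` → cut (S770, F1042). Control points (SVG): P0=(70.230,69.697), P1=(72.398,100.842), P2=(21.269,168.789); sampled at t=k/5. Machine vertices: (70.230,138.264) → (68.965,124.334) → (63.437,107.460) → (53.645,87.641) → (39.589,64.879) → (21.269,39.172). Open path.

**Shape 3** — `<path>` quadratic bezier, stroke `#000000` → score (S502, F2173). Control points (SVG): P0=(181.561,66.897), P1=(226.863,32.575), P2=(209.122,42.106); sampled at t=k/5. Machine vertices: (181.561,141.064) → (197.160,153.039) → (207.716,161.505) → (213.228,166.463) → (213.697,167.913) → (209.122,165.855). Open path.

**Shape 4** — `<path>` line segment, stroke `#ff0000` → cut (S770, F1042). Machine vertices: (184.043,197.700) → (35.561,20.510). Open path.

**Shape 5** — `<polygon>` closed polygon, stroke `#000000` → score (S502, F2173). Machine vertices: (245.682,194.863) → (32.638,39.714) → (191.992,172.784) → (256.700,194.727) → (160.541,156.316) → (245.682,194.863). Closed: final G1 returns to the first vertex.

**Shape 6** — `<polygon>` regular polygon, stroke `#ff0000` → cut (S770, F1042). Machine vertices: (125.256,48.754) → (102.588,85.738) → (112.712,127.918) → (149.696,150.586) → (191.876,140.462) → (214.544,103.478) → (204.420,61.298) → (167.436,38.630) → (125.256,48.754). Closed: final G1 returns to the first vertex.

**Shape 7** — `<path>` regular polygon, stroke `#000000` → score (S502, F2173). Machine vertices: (235.002,60.095) → (240.810,65.712) → (248.823,64.673) → (253.007,57.761) → (250.211,50.180) → (242.541,47.639) → (235.772,52.052) → (235.002,60.095). Closed: final G1 returns to the first vertex.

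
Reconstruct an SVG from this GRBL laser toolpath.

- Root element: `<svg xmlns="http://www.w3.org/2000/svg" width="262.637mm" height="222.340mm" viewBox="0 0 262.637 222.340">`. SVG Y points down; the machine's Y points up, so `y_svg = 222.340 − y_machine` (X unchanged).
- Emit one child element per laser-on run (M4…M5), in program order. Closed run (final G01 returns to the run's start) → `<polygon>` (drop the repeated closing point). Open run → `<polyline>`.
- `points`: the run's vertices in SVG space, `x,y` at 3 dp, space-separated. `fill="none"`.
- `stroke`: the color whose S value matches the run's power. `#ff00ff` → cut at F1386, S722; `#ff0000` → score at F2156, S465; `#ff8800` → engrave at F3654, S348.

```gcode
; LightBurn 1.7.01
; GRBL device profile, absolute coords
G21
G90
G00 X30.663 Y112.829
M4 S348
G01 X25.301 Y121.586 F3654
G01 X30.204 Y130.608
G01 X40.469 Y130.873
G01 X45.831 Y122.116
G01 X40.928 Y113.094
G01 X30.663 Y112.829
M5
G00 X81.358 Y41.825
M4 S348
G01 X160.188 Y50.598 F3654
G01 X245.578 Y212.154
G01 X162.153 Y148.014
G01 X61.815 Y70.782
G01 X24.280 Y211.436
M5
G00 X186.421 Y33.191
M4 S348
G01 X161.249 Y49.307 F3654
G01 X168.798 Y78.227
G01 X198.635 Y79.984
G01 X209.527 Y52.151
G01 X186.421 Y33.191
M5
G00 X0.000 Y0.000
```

<svg xmlns="http://www.w3.org/2000/svg" width="262.637mm" height="222.340mm" viewBox="0 0 262.637 222.340">
  <polygon points="30.663,109.511 25.301,100.754 30.204,91.732 40.469,91.467 45.831,100.224 40.928,109.246" fill="none" stroke="#ff8800"/>
  <polyline points="81.358,180.515 160.188,171.742 245.578,10.186 162.153,74.326 61.815,151.558 24.280,10.904" fill="none" stroke="#ff8800"/>
  <polygon points="186.421,189.149 161.249,173.033 168.798,144.113 198.635,142.356 209.527,170.189" fill="none" stroke="#ff8800"/>
</svg>

Each laser-on run becomes one SVG element. Flip Y back into SVG space with y_svg = 222.340 − y_machine. Every run uses S348, so all elements get stroke `#ff8800` (engrave).

Run 1: The run returns to its start, so emit a `<polygon>` with points (Y-flipped): 30.663,109.511 25.301,100.754 30.204,91.732 40.469,91.467 45.831,100.224 40.928,109.246.

Run 2: The run is open, so emit a `<polyline>` with points (Y-flipped): 81.358,180.515 160.188,171.742 245.578,10.186 162.153,74.326 61.815,151.558 24.280,10.904.

Run 3: The run returns to its start, so emit a `<polygon>` with points (Y-flipped): 186.421,189.149 161.249,173.033 168.798,144.113 198.635,142.356 209.527,170.189.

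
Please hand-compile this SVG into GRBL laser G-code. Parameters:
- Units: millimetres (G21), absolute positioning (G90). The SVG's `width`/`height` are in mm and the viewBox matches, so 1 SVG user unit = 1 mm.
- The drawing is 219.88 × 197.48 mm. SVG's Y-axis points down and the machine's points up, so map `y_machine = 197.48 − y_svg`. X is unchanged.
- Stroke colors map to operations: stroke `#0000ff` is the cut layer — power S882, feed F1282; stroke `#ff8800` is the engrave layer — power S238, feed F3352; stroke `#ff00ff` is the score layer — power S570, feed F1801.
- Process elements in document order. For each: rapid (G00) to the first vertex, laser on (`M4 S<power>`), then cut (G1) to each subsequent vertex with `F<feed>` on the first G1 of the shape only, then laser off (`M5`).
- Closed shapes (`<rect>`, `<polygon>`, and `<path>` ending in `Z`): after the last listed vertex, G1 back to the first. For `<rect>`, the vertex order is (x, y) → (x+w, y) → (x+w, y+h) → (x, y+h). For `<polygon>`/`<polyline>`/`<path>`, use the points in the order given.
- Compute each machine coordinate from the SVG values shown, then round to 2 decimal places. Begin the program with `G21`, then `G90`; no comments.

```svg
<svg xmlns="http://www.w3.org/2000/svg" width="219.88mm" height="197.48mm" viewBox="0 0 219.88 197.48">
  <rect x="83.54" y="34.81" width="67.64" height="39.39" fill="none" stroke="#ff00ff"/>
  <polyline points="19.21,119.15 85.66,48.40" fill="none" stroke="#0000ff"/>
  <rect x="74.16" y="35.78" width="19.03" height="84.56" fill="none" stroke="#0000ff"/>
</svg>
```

viewBox `0 0 219.88 197.48` with mm width/height → 1 unit = 1 mm. Flip: y_m = 197.48 − y_svg.

**Shape 1** — `<rect>` rectangle, stroke `#ff00ff` → score (S570, F1801). Machine vertices: (83.54,162.67) → (151.18,162.67) → (151.18,123.28) → (83.54,123.28) → (83.54,162.67). Closed: final G1 returns to the first vertex.

**Shape 2** — `<polyline>` line segment, stroke `#0000ff` → cut (S882, F1282). Machine vertices: (19.21,78.33) → (85.66,149.08). Open path.

**Shape 3** — `<rect>` rectangle, stroke `#0000ff` → cut (S882, F1282). Machine vertices: (74.16,161.70) → (93.19,161.70) → (93.19,77.14) → (74.16,77.14) → (74.16,161.70). Closed: final G1 returns to the first vertex.

G21
G90
G00 X83.54 Y162.67
M4 S570
G1 X151.18 Y162.67 F1801
G1 X151.18 Y123.28
G1 X83.54 Y123.28
G1 X83.54 Y162.67
M5
G00 X19.21 Y78.33
M4 S882
G1 X85.66 Y149.08 F1282
M5
G00 X74.16 Y161.70
M4 S882
G1 X93.19 Y161.70 F1282
G1 X93.19 Y77.14
G1 X74.16 Y77.14
G1 X74.16 Y161.70
M5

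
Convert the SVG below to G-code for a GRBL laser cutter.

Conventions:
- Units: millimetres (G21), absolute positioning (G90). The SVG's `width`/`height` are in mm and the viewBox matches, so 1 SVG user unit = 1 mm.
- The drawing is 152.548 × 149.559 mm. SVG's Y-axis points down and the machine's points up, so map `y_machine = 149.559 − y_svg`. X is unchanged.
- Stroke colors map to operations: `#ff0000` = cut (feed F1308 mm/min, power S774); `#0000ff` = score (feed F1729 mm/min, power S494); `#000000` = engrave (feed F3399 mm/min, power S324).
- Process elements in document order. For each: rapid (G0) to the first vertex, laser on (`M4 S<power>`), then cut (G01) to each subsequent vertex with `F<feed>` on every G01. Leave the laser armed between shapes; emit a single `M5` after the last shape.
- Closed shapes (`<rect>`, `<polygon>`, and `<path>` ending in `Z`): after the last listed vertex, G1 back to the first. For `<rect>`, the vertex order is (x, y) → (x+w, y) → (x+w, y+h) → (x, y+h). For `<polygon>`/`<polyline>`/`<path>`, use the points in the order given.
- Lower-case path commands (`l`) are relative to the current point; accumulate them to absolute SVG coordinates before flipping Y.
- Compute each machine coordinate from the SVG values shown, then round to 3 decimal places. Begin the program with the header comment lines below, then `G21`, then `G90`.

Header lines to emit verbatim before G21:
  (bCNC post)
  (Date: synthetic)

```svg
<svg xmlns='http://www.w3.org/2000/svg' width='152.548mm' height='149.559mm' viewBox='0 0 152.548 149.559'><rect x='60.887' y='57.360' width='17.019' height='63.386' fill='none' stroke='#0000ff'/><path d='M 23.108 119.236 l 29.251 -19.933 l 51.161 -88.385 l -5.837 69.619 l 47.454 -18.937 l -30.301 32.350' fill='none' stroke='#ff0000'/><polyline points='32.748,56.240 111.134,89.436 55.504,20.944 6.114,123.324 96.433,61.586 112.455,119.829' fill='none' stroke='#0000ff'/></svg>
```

(bCNC post)
(Date: synthetic)
G21
G90
G0 X60.887 Y92.199
M4 S494
G01 X77.906 Y92.199 F1729
G01 X77.906 Y28.813 F1729
G01 X60.887 Y28.813 F1729
G01 X60.887 Y92.199 F1729
G0 X23.108 Y30.323
M4 S774
G01 X52.359 Y50.256 F1308
G01 X103.520 Y138.641 F1308
G01 X97.683 Y69.022 F1308
G01 X145.137 Y87.959 F1308
G01 X114.836 Y55.609 F1308
G0 X32.748 Y93.319
M4 S494
G01 X111.134 Y60.123 F1729
G01 X55.504 Y128.615 F1729
G01 X6.114 Y26.235 F1729
G01 X96.433 Y87.973 F1729
G01 X112.455 Y29.730 F1729
M5

viewBox `0 0 152.548 149.559` with mm width/height → 1 unit = 1 mm. Flip: y_m = 149.559 − y_svg.

**Shape 1** — `<rect>` rectangle, stroke `#0000ff` → score (S494, F1729). Machine vertices: (60.887,92.199) → (77.906,92.199) → (77.906,28.813) → (60.887,28.813) → (60.887,92.199). Closed: final G1 returns to the first vertex.

**Shape 2** — `<path>` open polyline, stroke `#ff0000` → cut (S774, F1308). Machine vertices: (23.108,30.323) → (52.359,50.256) → (103.520,138.641) → (97.683,69.022) → (145.137,87.959) → (114.836,55.609). Open path.

**Shape 3** — `<polyline>` open polyline, stroke `#0000ff` → score (S494, F1729). Machine vertices: (32.748,93.319) → (111.134,60.123) → (55.504,128.615) → (6.114,26.235) → (96.433,87.973) → (112.455,29.730). Open path.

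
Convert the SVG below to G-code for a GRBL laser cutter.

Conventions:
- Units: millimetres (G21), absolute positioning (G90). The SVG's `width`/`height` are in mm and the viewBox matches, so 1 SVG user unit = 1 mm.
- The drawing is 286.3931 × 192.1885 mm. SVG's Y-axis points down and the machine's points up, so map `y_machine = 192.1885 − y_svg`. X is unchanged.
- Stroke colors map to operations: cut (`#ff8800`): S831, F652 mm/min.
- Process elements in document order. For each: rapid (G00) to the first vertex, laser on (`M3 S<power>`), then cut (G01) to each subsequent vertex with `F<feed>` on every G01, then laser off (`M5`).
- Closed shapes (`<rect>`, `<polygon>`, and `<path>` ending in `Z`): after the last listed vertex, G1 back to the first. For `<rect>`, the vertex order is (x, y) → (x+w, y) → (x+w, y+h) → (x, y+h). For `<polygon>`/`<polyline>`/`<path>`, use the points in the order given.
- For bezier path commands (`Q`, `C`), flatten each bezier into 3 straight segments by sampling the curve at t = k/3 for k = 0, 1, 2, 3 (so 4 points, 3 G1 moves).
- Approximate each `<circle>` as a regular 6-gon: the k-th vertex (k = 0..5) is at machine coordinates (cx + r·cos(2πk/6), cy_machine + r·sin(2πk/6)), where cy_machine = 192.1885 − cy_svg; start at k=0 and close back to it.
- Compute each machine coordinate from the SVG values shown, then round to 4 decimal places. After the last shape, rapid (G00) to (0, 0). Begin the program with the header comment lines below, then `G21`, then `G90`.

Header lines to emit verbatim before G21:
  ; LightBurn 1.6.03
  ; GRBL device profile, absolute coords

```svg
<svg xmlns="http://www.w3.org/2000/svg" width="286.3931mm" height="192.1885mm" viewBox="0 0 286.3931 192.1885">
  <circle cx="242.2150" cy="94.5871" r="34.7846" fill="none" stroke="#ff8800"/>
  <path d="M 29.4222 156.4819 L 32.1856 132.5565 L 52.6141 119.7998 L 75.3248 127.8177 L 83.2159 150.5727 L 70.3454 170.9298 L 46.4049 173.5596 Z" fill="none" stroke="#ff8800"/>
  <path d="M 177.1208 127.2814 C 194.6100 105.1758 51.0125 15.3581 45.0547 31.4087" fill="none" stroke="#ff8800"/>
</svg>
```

; LightBurn 1.6.03
; GRBL device profile, absolute coords
G21
G90
G00 X276.9996 Y97.6014
M3 S831
G01 X259.6073 Y127.7257 F652
G01 X224.8227 Y127.7257 F652
G01 X207.4304 Y97.6014 F652
G01 X224.8227 Y67.4771 F652
G01 X259.6073 Y67.4771 F652
G01 X276.9996 Y97.6014 F652
M5
G00 X29.4222 Y35.7066
M3 S831
G01 X32.1856 Y59.6320 F652
G01 X52.6141 Y72.3887 F652
G01 X75.3248 Y64.3708 F652
G01 X83.2159 Y41.6158 F652
G01 X70.3454 Y21.2587 F652
G01 X46.4049 Y18.6289 F652
G01 X29.4222 Y35.7066 F652
M5
G00 X177.1208 Y64.9071
M3 S831
G01 X151.9784 Y103.1545 F652
G01 X85.8285 Y147.9699 F652
G01 X45.0547 Y160.7798 F652
M5
G00 X0.0000 Y0.0000

viewBox `0 0 286.3931 192.1885` with mm width/height → 1 unit = 1 mm. Flip: y_m = 192.1885 − y_svg.

**Shape 1** — `<circle>` circle, stroke `#ff8800` → cut (S831, F652). Machine vertices: (276.9996,97.6014) → (259.6073,127.7257) → (224.8227,127.7257) → (207.4304,97.6014) → (224.8227,67.4771) → (259.6073,67.4771) → (276.9996,97.6014). Closed: final G1 returns to the first vertex.

**Shape 2** — `<path>` regular polygon, stroke `#ff8800` → cut (S831, F652). Machine vertices: (29.4222,35.7066) → (32.1856,59.6320) → (52.6141,72.3887) → (75.3248,64.3708) → (83.2159,41.6158) → (70.3454,21.2587) → (46.4049,18.6289) → (29.4222,35.7066). Closed: final G1 returns to the first vertex.

**Shape 3** — `<path>` cubic bezier, stroke `#ff8800` → cut (S831, F652). Control points (SVG): P0=(177.1208,127.2814), P1=(194.6100,105.1758), P2=(51.0125,15.3581), P3=(45.0547,31.4087); sampled at t=k/3. Machine vertices: (177.1208,64.9071) → (151.9784,103.1545) → (85.8285,147.9699) → (45.0547,160.7798). Open path.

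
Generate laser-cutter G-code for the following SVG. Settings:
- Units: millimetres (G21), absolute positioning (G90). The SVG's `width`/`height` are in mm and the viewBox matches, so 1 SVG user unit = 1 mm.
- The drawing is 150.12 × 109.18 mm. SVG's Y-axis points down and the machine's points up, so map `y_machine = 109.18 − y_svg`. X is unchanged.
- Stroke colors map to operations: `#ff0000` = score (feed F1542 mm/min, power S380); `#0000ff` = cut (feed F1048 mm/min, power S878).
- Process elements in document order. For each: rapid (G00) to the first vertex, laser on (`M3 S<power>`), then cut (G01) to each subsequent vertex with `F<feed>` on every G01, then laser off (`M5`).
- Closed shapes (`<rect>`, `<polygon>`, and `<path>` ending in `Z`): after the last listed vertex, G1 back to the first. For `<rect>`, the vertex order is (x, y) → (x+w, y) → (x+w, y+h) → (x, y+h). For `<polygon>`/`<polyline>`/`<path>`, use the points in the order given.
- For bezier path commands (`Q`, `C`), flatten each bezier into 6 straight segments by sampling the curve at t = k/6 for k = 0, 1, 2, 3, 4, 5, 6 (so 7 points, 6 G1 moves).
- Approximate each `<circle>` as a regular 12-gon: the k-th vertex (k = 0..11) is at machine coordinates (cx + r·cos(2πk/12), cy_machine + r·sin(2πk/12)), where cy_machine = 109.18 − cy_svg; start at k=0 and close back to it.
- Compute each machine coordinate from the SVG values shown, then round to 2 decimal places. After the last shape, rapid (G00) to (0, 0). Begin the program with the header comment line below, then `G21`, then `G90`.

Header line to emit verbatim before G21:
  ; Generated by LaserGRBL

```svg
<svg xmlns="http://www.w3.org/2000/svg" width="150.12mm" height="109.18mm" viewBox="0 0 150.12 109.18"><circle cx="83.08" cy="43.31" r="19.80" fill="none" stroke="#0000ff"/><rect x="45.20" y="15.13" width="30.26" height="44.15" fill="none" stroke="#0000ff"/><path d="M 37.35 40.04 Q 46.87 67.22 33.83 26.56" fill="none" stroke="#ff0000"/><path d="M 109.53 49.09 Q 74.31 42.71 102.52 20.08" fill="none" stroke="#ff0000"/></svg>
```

1 u = 1 mm; y_m = 109.18 − y.

[1] `<circle>` circle, #0000ff→cut S878 F1048: (102.88,65.87) → (100.23,75.77) → (92.98,83.02) → (83.08,85.67) → (73.18,83.02) → (65.93,75.77) → (63.28,65.87) → (65.93,55.97) → (73.18,48.72) → (83.08,46.07) → (92.98,48.72) → (100.23,55.97) → (102.88,65.87) (closed)

[2] `<rect>` rectangle, #0000ff→cut S878 F1048: (45.20,94.05) → (75.46,94.05) → (75.46,49.90) → (45.20,49.90) → (45.20,94.05) (closed)

[3] `<path>` quadratic bezier, #ff0000→score S380 F1542: (37.35,69.14) → (39.90,61.96) → (41.19,58.56) → (41.23,58.92) → (40.02,63.05) → (37.55,70.95) → (33.83,82.62)

[4] `<path>` quadratic bezier, #ff0000→score S380 F1542: (109.53,60.09) → (99.55,62.67) → (93.10,66.15) → (90.17,70.53) → (90.76,75.82) → (94.88,82.01) → (102.52,89.10)

; Generated by LaserGRBL
G21
G90
G00 X102.88 Y65.87
M3 S878
G01 X100.23 Y75.77 F1048
G01 X92.98 Y83.02 F1048
G01 X83.08 Y85.67 F1048
G01 X73.18 Y83.02 F1048
G01 X65.93 Y75.77 F1048
G01 X63.28 Y65.87 F1048
G01 X65.93 Y55.97 F1048
G01 X73.18 Y48.72 F1048
G01 X83.08 Y46.07 F1048
G01 X92.98 Y48.72 F1048
G01 X100.23 Y55.97 F1048
G01 X102.88 Y65.87 F1048
M5
G00 X45.20 Y94.05
M3 S878
G01 X75.46 Y94.05 F1048
G01 X75.46 Y49.90 F1048
G01 X45.20 Y49.90 F1048
G01 X45.20 Y94.05 F1048
M5
G00 X37.35 Y69.14
M3 S380
G01 X39.90 Y61.96 F1542
G01 X41.19 Y58.56 F1542
G01 X41.23 Y58.92 F1542
G01 X40.02 Y63.05 F1542
G01 X37.55 Y70.95 F1542
G01 X33.83 Y82.62 F1542
M5
G00 X109.53 Y60.09
M3 S380
G01 X99.55 Y62.67 F1542
G01 X93.10 Y66.15 F1542
G01 X90.17 Y70.53 F1542
G01 X90.76 Y75.82 F1542
G01 X94.88 Y82.01 F1542
G01 X102.52 Y89.10 F1542
M5
G00 X0.00 Y0.00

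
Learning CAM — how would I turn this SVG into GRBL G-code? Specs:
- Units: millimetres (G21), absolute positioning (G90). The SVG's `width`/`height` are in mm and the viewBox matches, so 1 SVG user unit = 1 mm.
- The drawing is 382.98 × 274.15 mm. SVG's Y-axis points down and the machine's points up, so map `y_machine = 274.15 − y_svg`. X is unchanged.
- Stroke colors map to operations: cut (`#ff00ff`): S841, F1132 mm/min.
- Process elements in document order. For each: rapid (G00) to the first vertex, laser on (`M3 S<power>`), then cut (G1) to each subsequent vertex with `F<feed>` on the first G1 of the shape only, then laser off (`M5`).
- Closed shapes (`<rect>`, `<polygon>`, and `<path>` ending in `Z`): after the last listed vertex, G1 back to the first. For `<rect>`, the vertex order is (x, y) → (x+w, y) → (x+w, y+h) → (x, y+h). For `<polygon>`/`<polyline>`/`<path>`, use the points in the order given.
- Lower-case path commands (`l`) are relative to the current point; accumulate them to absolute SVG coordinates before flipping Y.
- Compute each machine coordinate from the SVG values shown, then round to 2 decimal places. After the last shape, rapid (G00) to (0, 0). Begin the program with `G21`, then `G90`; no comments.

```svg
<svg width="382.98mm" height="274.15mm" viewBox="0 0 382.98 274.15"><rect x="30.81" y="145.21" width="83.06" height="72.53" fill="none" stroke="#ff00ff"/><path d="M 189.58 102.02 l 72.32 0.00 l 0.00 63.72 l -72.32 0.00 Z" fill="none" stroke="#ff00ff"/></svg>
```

viewBox `0 0 382.98 274.15` with mm width/height → 1 unit = 1 mm. Flip: y_m = 274.15 − y_svg.

**Shape 1** — `<rect>` rectangle, stroke `#ff00ff` → cut (S841, F1132). Machine vertices: (30.81,128.94) → (113.87,128.94) → (113.87,56.41) → (30.81,56.41) → (30.81,128.94). Closed: final G1 returns to the first vertex.

**Shape 2** — `<path>` rectangle, stroke `#ff00ff` → cut (S841, F1132). Machine vertices: (189.58,172.13) → (261.90,172.13) → (261.90,108.41) → (189.58,108.41) → (189.58,172.13). Closed: final G1 returns to the first vertex.

G21
G90
G00 X30.81 Y128.94
M3 S841
G1 X113.87 Y128.94 F1132
G1 X113.87 Y56.41
G1 X30.81 Y56.41
G1 X30.81 Y128.94
M5
G00 X189.58 Y172.13
M3 S841
G1 X261.90 Y172.13 F1132
G1 X261.90 Y108.41
G1 X189.58 Y108.41
G1 X189.58 Y172.13
M5
G00 X0.00 Y0.00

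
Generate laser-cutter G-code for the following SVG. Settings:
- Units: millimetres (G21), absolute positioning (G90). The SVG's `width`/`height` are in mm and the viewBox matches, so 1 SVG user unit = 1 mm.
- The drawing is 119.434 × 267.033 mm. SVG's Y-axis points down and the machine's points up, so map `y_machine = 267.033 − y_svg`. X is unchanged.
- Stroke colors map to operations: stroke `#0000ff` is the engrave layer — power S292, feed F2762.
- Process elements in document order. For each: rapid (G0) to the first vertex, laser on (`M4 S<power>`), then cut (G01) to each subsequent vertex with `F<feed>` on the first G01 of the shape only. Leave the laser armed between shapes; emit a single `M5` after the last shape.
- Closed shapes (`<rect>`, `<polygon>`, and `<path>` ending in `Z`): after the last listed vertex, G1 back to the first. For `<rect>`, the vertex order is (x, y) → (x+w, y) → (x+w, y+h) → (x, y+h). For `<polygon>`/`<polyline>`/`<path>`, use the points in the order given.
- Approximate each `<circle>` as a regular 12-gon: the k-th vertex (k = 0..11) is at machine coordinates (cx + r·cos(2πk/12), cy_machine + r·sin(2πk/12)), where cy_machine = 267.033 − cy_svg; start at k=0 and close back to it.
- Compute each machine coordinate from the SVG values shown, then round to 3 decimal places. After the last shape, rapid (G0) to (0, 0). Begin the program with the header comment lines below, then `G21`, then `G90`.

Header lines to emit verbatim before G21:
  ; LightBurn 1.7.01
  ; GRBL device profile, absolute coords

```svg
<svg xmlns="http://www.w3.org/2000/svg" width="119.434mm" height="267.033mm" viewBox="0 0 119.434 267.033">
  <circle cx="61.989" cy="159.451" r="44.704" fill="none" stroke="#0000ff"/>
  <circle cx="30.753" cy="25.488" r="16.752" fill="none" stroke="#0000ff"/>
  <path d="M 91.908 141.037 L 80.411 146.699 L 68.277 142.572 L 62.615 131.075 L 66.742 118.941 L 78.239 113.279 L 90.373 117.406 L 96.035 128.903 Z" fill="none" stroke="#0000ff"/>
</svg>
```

viewBox `0 0 119.434 267.033` with mm width/height → 1 unit = 1 mm. Flip: y_m = 267.033 − y_svg.

**Shape 1** — `<circle>` circle, stroke `#0000ff` → engrave (S292, F2762). Machine vertices: (106.693,107.582) → (100.704,129.934) → (84.341,146.297) → (61.989,152.286) → (39.637,146.297) → (23.274,129.934) → (17.285,107.582) → (23.274,85.230) → (39.637,68.867) → (61.989,62.878) → (84.341,68.867) → (100.704,85.230) → (106.693,107.582). Closed: final G1 returns to the first vertex.

**Shape 2** — `<circle>` circle, stroke `#0000ff` → engrave (S292, F2762). Machine vertices: (47.505,241.545) → (45.261,249.921) → (39.129,256.053) → (30.753,258.297) → (22.377,256.053) → (16.245,249.921) → (14.001,241.545) → (16.245,233.169) → (22.377,227.037) → (30.753,224.793) → (39.129,227.037) → (45.261,233.169) → (47.505,241.545). Closed: final G1 returns to the first vertex.

**Shape 3** — `<path>` regular polygon, stroke `#0000ff` → engrave (S292, F2762). Machine vertices: (91.908,125.996) → (80.411,120.334) → (68.277,124.461) → (62.615,135.958) → (66.742,148.092) → (78.239,153.754) → (90.373,149.627) → (96.035,138.130) → (91.908,125.996). Closed: final G1 returns to the first vertex.

; LightBurn 1.7.01
; GRBL device profile, absolute coords
G21
G90
G0 X106.693 Y107.582
M4 S292
G01 X100.704 Y129.934 F2762
G01 X84.341 Y146.297
G01 X61.989 Y152.286
G01 X39.637 Y146.297
G01 X23.274 Y129.934
G01 X17.285 Y107.582
G01 X23.274 Y85.230
G01 X39.637 Y68.867
G01 X61.989 Y62.878
G01 X84.341 Y68.867
G01 X100.704 Y85.230
G01 X106.693 Y107.582
G0 X47.505 Y241.545
M4 S292
G01 X45.261 Y249.921 F2762
G01 X39.129 Y256.053
G01 X30.753 Y258.297
G01 X22.377 Y256.053
G01 X16.245 Y249.921
G01 X14.001 Y241.545
G01 X16.245 Y233.169
G01 X22.377 Y227.037
G01 X30.753 Y224.793
G01 X39.129 Y227.037
G01 X45.261 Y233.169
G01 X47.505 Y241.545
G0 X91.908 Y125.996
M4 S292
G01 X80.411 Y120.334 F2762
G01 X68.277 Y124.461
G01 X62.615 Y135.958
G01 X66.742 Y148.092
G01 X78.239 Y153.754
G01 X90.373 Y149.627
G01 X96.035 Y138.130
G01 X91.908 Y125.996
M5
G0 X0.000 Y0.000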